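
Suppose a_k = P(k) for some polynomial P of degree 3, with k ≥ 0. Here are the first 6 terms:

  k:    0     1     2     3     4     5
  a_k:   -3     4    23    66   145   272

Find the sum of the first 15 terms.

1st diffs: 7, 19, 43, 79, 127.
2nd diffs: 12, 24, 36, 48.
3rd diffs: 12, 12, 12 (constant).
So a_k = 2k^3 + 5k - 3.
Continuing: …, 459, 718, 1061, 1500, …, a_{14} = 5555.
Summing k = 0..14 (15 terms) gives 22530.

22530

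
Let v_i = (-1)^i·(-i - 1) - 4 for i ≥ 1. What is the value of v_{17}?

14

(-1)^17 = -1; -i - 1 at i=17 is -18; so v_{17} = 14.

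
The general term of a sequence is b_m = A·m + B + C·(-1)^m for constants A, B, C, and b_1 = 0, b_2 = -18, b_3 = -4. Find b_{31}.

-60

The three given values yield: A + B - C = 0; 2A + B + C = -18; 3A + B - C = -4.
Subtracting the first from the second: A + 2C = -18.
Subtracting the second from the third: A - 2C = 14.
Solving: C = -8, A = -2, then B = -6.
So b_m = -2·m + (-6) + (-8)·(-1)^m; at m=31 this is -60.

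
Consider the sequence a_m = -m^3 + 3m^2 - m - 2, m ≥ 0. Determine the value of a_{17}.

a_{17} = -1·17^3 + 3·17^2 - 1·17 - 2 = -4065.

-4065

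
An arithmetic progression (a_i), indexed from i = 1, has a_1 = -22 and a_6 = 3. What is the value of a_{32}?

133

Common difference d = (3 - (-22)) / (6 - 1) = 5.
a_i = -22 + (i - 1)·5.
a_{32} = -22 + 31·5 = 133.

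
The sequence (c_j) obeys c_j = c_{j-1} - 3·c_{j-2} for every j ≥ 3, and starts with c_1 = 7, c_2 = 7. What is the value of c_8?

Step forward from the initial values:
c_3 = -14  c_4 = -35  c_5 = 7  c_6 = 112  c_7 = 91  c_8 = -245.

-245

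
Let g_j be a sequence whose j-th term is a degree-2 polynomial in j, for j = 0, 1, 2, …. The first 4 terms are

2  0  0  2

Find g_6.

1st diffs: -2, 0, 2.
2nd diffs: 2, 2 (constant).
Newton forward-difference form: g_j = 2 + (-2)·C(j,1) + 2·C(j,2).
At j = 6: j = 6, so g_6 = 2 - 12 + 30 = 20.

20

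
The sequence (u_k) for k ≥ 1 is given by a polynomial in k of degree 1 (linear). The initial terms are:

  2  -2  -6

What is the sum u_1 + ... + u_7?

-70

1st diffs: -4, -4 (constant).
So u_k = -4k + 6.
Continuing: -10, -14, -18, -22.
Summing k = 1..7 (7 terms) gives -70.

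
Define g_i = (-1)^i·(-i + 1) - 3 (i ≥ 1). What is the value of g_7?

3

(-1)^7 = -1; -i + 1 at i=7 is -6; so g_7 = 3.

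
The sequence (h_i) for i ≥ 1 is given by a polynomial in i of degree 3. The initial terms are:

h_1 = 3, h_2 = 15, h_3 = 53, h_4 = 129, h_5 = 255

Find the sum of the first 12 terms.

12488

1st diffs: 12, 38, 76, 126.
2nd diffs: 26, 38, 50.
3rd diffs: 12, 12 (constant).
Newton forward-difference form: h_i = 3 + 12·C(i-1,1) + 26·C(i-1,2) + 12·C(i-1,3).
Continuing: …, 443, 705, 1053, 1499, …, h_{12} = 3545.
Summing i = 1..12 (12 terms) gives 12488.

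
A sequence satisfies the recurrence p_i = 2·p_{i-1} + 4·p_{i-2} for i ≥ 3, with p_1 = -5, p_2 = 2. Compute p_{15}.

-12910592

Step forward from the initial values:
p_3 = -16;  p_4 = -24;  p_5 = -112;  …;  p_{12} = -380928;  p_{13} = -1232896;  p_{14} = -3989504;  p_{15} = -12910592.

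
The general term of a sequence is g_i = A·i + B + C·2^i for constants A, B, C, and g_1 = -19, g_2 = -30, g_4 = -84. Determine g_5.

-151

At i = 1, 2, 4: A + B + 2C = -19; 2A + B + 4C = -30; 4A + B + 16C = -84.
Subtracting the first from the second: A + 2C = -11.
Subtracting the second from the third: 2A + 12C = -54.
Solving: C = -4, A = -3, then B = -8.
Hence g_5 = -3·5 + (-8) + (-4)·32 = -151.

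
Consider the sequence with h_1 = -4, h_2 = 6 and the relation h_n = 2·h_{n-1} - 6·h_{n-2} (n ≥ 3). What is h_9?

6336

Compute successive terms:
h_3 = 36;  h_4 = 36;  h_5 = -144;  h_6 = -504;  h_7 = -144;  h_8 = 2736;  h_9 = 6336.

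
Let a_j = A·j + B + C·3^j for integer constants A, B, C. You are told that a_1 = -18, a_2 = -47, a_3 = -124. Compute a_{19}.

Plug in j = 1, 2, 3: A + B + 3C = -18; 2A + B + 9C = -47; 3A + B + 27C = -124.
Subtracting the first from the second: A + 6C = -29.
Subtracting the second from the third: A + 18C = -77.
Solving: C = -4, A = -5, then B = -1.
Therefore a_{19} = -95 + (-1) + (-4)·1162261467 = -4649045964.

-4649045964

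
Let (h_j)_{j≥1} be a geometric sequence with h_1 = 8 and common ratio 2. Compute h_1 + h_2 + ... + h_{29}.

h_j = 8·2^(j-1).
S = 8·(2^29 - 1)/(2 - 1) = 8·(536870912 - 1)/(1) = 4294967288.

4294967288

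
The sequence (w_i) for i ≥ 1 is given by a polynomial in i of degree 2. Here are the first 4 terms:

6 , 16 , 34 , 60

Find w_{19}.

1410

1st diffs: 10, 18, 26.
2nd diffs: 8, 8 (constant).
Newton forward-difference form: w_i = 6 + 10·C(i-1,1) + 8·C(i-1,2).
At i = 19: i-1 = 18, so w_{19} = 6 + 180 + 1224 = 1410.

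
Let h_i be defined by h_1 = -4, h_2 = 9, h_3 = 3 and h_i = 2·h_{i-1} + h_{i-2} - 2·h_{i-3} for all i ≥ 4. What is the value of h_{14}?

19119

Iterate the recurrence:
h_4 = 23  h_5 = 31  h_6 = 79  …  h_{11} = 2383  h_{12} = 4783  h_{13} = 9551  h_{14} = 19119.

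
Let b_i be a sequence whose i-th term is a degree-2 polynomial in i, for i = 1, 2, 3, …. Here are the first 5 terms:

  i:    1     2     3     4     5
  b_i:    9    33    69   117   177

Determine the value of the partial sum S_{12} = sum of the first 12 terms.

4332

1st diffs: 24, 36, 48, 60.
2nd diffs: 12, 12, 12 (constant).
Newton forward-difference form: b_i = 9 + 24·C(i-1,1) + 12·C(i-1,2).
Continuing: …, 249, 333, 429, 537, …, b_{12} = 933.
Summing i = 1..12 (12 terms) gives 4332.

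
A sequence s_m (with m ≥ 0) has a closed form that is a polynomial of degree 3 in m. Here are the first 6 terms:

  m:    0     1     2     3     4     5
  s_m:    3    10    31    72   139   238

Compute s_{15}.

1st diffs: 7, 21, 41, 67, 99.
2nd diffs: 14, 20, 26, 32.
3rd diffs: 6, 6, 6 (constant).
Newton forward-difference form: s_m = 3 + 7·C(m,1) + 14·C(m,2) + 6·C(m,3).
At m = 15: m = 15, so s_{15} = 3 + 105 + 1470 + 2730 = 4308.

4308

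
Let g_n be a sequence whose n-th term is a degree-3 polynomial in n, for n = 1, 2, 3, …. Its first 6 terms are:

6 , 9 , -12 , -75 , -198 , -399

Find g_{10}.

1st diffs: 3, -21, -63, -123, -201.
2nd diffs: -24, -42, -60, -78.
3rd diffs: -18, -18, -18 (constant).
Newton forward-difference form: g_n = 6 + 3·C(n-1,1) + (-24)·C(n-1,2) + (-18)·C(n-1,3).
At n = 10: n-1 = 9, so g_{10} = 6 + 27 - 864 - 1512 = -2343.

-2343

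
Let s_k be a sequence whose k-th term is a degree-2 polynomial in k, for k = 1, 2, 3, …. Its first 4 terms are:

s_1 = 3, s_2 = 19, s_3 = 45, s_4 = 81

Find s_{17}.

1459

1st diffs: 16, 26, 36.
2nd diffs: 10, 10 (constant).
So s_k = 5k^2 + k - 3.
Evaluating at k = 17 gives s_{17} = 1459.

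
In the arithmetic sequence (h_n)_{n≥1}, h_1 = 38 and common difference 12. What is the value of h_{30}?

h_n = 38 + (n - 1)·12.
h_{30} = 38 + 29·12 = 386.

386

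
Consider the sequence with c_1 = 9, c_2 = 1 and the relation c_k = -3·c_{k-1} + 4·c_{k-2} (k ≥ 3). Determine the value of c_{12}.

-6710879

Iterate the recurrence:
c_3 = 33;  c_4 = -95;  c_5 = 417;  c_6 = -1631;  c_7 = 6561;  c_8 = -26207;  c_9 = 104865;  c_{10} = -419423;  c_{11} = 1677729;  c_{12} = -6710879.
(Characteristic roots are 1 and -4.)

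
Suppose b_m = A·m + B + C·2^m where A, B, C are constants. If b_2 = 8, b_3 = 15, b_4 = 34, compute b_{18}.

786348

Plug in m = 2, 3, 4: 2A + B + 4C = 8; 3A + B + 8C = 15; 4A + B + 16C = 34.
Subtracting the first from the second: A + 4C = 7.
Subtracting the second from the third: A + 8C = 19.
Solving: C = 3, A = -5, then B = 6.
So b_m = -5·m + 6 + 3·2^m; at m=18 this is 786348.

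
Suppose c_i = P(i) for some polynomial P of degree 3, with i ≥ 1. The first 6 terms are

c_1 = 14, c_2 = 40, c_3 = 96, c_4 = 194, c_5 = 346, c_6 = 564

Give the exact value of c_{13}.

4946

1st diffs: 26, 56, 98, 152, 218.
2nd diffs: 30, 42, 54, 66.
3rd diffs: 12, 12, 12 (constant).
So c_i = 2i^3 + 3i^2 + 3i + 6.
Evaluating at i = 13 gives c_{13} = 4946.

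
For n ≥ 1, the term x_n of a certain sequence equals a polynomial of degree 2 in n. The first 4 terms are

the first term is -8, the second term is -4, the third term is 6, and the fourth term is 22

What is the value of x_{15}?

594

1st diffs: 4, 10, 16.
2nd diffs: 6, 6 (constant).
Newton forward-difference form: x_n = -8 + 4·C(n-1,1) + 6·C(n-1,2).
At n = 15: n-1 = 14, so x_{15} = -8 + 56 + 546 = 594.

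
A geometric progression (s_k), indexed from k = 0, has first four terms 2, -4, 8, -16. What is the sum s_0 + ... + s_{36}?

91625968982

Common ratio r = -2.
s_k = 2·(-2)^(k-0).
S = 2·((-2)^37 - 1)/(-2 - 1) = 2·(-137438953472 - 1)/(-3) = 91625968982.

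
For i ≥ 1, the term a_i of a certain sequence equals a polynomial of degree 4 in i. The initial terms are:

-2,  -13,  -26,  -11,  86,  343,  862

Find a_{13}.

18214

1st diffs: -11, -13, 15, 97, 257, 519.
2nd diffs: -2, 28, 82, 160, 262.
3rd diffs: 30, 54, 78, 102.
4th diffs: 24, 24, 24 (constant).
So a_i = i^4 - 5i^3 + 4i^2 - 3i + 1.
Evaluating at i = 13 gives a_{13} = 18214.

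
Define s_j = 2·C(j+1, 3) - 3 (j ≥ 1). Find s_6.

C(7, 3) = 35, so s_6 = 67.

67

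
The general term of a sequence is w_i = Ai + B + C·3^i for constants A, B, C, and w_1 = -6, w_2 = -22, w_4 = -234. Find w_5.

-718

The three given values yield: A + B + 3C = -6; 2A + B + 9C = -22; 4A + B + 81C = -234.
Subtracting the first from the second: A + 6C = -16.
Subtracting the second from the third: 2A + 72C = -212.
Solving: C = -3, A = 2, then B = 1.
Therefore w_5 = 10 + 1 + (-3)·243 = -718.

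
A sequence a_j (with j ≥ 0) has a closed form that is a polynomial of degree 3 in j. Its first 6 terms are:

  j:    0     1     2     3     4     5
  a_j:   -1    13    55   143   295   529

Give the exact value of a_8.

1st diffs: 14, 42, 88, 152, 234.
2nd diffs: 28, 46, 64, 82.
3rd diffs: 18, 18, 18 (constant).
Newton forward-difference form: a_j = -1 + 14·C(j,1) + 28·C(j,2) + 18·C(j,3).
At j = 8: j = 8, so a_8 = -1 + 112 + 784 + 1008 = 1903.

1903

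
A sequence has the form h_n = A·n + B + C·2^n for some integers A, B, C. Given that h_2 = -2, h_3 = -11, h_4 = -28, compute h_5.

-61

Write the equations: 2A + B + 4C = -2; 3A + B + 8C = -11; 4A + B + 16C = -28.
Subtracting the first from the second: A + 4C = -9.
Subtracting the second from the third: A + 8C = -17.
Solving: C = -2, A = -1, then B = 8.
Hence h_5 = -1·5 + 8 + (-2)·32 = -61.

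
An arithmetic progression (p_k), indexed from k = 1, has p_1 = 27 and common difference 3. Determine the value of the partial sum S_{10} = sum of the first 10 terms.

405

p_k = 27 + (k - 1)·3.
p_{10} = 54; S = 10·(27 + 54)/2 = 405.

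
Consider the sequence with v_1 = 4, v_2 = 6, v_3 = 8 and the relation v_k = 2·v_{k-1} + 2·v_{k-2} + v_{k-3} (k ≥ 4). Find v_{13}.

Applying the relation repeatedly:
v_4 = 32;  v_5 = 86;  v_6 = 244;  v_7 = 692;  v_8 = 1958;  v_9 = 5544;  v_{10} = 15696;  v_{11} = 44438;  v_{12} = 125812;  v_{13} = 356196.

356196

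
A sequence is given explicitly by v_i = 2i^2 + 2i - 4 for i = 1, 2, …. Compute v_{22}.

1008

v_{22} = 2·22^2 + 2·22 - 4 = 1008.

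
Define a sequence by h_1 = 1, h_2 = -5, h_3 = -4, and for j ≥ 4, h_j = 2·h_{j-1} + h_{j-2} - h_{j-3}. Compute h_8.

-319

h_4 = -14, h_5 = -27, h_6 = -64, h_7 = -141, h_8 = -319.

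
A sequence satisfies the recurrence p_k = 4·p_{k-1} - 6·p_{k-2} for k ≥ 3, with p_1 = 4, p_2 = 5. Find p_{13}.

Step forward from the initial values:
p_3 = -4  p_4 = -46  p_5 = -160  …  p_{10} = 13904  p_{11} = 32960  p_{12} = 48416  p_{13} = -4096.

-4096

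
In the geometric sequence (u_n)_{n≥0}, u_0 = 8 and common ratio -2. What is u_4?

128

u_n = 8·(-2)^(n-0).
u_4 = 8·(-2)^4 = 128.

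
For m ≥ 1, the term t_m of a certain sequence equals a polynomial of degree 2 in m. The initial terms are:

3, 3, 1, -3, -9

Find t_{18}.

-269

1st diffs: 0, -2, -4, -6.
2nd diffs: -2, -2, -2 (constant).
Newton forward-difference form: t_m = 3 + (-2)·C(m-1,2).
At m = 18: m-1 = 17, so t_{18} = 3 - 272 = -269.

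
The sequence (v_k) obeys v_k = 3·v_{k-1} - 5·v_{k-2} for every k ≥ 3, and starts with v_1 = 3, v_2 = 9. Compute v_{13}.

-62637

Iterate the recurrence:
v_3 = 12  v_4 = -9  v_5 = -87  …  v_{10} = 4959  v_{11} = 2937  v_{12} = -15984  v_{13} = -62637.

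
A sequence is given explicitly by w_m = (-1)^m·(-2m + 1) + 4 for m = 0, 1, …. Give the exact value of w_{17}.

(-1)^17 = -1; -2m + 1 at m=17 is -33; so w_{17} = 37.

37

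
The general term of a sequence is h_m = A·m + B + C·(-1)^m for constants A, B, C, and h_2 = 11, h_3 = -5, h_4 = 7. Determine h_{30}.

At m = 2, 3, 4: 2A + B + C = 11; 3A + B - C = -5; 4A + B + C = 7.
Subtracting the first from the second: A - 2C = -16.
Subtracting the second from the third: A + 2C = 12.
Solving: C = 7, A = -2, then B = 8.
Hence h_{30} = -2·30 + 8 + 7·1 = -45.

-45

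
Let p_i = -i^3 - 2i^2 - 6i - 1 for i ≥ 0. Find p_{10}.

p_{10} = -1·10^3 - 2·10^2 - 6·10 - 1 = -1261.

-1261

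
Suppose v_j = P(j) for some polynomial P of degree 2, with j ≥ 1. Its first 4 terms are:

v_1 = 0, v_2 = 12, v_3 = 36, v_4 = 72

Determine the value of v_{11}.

660

1st diffs: 12, 24, 36.
2nd diffs: 12, 12 (constant).
So v_j = 6j^2 - 6j.
Evaluating at j = 11 gives v_{11} = 660.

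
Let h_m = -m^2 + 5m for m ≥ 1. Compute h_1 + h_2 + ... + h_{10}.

-110

Over m = 1..10: Σm = 55, Σm² = 385.
Total = (-1)·385 + (5)·55 = -110.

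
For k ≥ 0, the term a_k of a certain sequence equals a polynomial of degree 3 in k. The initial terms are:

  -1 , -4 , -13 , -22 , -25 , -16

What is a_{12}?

887

1st diffs: -3, -9, -9, -3, 9.
2nd diffs: -6, 0, 6, 12.
3rd diffs: 6, 6, 6 (constant).
So a_k = k^3 - 6k^2 + 2k - 1.
Evaluating at k = 12 gives a_{12} = 887.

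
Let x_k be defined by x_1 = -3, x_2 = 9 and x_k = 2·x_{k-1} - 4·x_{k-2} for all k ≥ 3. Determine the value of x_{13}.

-12288

Step forward from the initial values:
x_3 = 30  x_4 = 24  x_5 = -72  …  x_{10} = 1536  x_{11} = -4608  x_{12} = -15360  x_{13} = -12288.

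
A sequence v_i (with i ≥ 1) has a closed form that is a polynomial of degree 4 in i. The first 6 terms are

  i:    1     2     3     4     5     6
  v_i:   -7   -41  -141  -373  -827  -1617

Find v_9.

-7503

1st diffs: -34, -100, -232, -454, -790.
2nd diffs: -66, -132, -222, -336.
3rd diffs: -66, -90, -114.
4th diffs: -24, -24 (constant).
Newton forward-difference form: v_i = -7 + (-34)·C(i-1,1) + (-66)·C(i-1,2) + (-66)·C(i-1,3) + (-24)·C(i-1,4).
At i = 9: i-1 = 8, so v_9 = -7 - 272 - 1848 - 3696 - 1680 = -7503.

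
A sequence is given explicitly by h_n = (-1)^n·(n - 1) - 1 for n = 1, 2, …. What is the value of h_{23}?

-23

(-1)^23 = -1; n - 1 at n=23 is 22; so h_{23} = -23.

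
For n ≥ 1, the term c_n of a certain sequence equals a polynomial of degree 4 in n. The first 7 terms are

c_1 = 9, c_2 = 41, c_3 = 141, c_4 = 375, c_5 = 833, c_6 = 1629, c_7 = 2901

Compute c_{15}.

1st diffs: 32, 100, 234, 458, 796, 1272.
2nd diffs: 68, 134, 224, 338, 476.
3rd diffs: 66, 90, 114, 138.
4th diffs: 24, 24, 24 (constant).
Newton forward-difference form: c_n = 9 + 32·C(n-1,1) + 68·C(n-1,2) + 66·C(n-1,3) + 24·C(n-1,4).
At n = 15: n-1 = 14, so c_{15} = 9 + 448 + 6188 + 24024 + 24024 = 54693.

54693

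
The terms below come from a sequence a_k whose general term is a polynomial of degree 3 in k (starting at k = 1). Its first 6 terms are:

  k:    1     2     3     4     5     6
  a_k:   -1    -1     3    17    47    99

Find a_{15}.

2547

1st diffs: 0, 4, 14, 30, 52.
2nd diffs: 4, 10, 16, 22.
3rd diffs: 6, 6, 6 (constant).
Newton forward-difference form: a_k = -1 + 4·C(k-1,2) + 6·C(k-1,3).
At k = 15: k-1 = 14, so a_{15} = -1 + 364 + 2184 = 2547.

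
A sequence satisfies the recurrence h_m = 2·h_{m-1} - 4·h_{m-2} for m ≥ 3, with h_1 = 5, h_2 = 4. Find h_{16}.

-163840

Iterate the recurrence:
h_3 = -12; h_4 = -40; h_5 = -32; …; h_{13} = 20480; h_{14} = 16384; h_{15} = -49152; h_{16} = -163840.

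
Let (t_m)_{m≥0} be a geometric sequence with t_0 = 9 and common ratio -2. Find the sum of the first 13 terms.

24579

t_m = 9·(-2)^(m-0).
S = 9·((-2)^13 - 1)/(-2 - 1) = 9·(-8192 - 1)/(-3) = 24579.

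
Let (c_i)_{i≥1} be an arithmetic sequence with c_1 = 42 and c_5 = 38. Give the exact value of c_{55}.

Common difference d = (38 - 42) / (5 - 1) = -1.
c_i = 42 + (i - 1)·(-1).
c_{55} = 42 + 54·(-1) = -12.

-12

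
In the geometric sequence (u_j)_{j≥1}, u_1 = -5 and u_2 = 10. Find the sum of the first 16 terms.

109225

Common ratio r = -2.
u_j = (-5)·(-2)^(j-1).
S = (-5)·((-2)^16 - 1)/(-2 - 1) = (-5)·(65536 - 1)/(-3) = 109225.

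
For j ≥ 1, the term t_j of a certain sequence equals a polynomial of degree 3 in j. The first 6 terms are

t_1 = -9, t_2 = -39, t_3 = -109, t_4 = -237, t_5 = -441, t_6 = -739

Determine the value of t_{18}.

1st diffs: -30, -70, -128, -204, -298.
2nd diffs: -40, -58, -76, -94.
3rd diffs: -18, -18, -18 (constant).
So t_j = -3j^3 - 2j^2 - 3j - 1.
Evaluating at j = 18 gives t_{18} = -18199.

-18199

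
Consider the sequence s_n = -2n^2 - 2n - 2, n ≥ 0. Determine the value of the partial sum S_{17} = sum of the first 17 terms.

Over n = 0..16: Σn = 136, Σn² = 1496.
Total = (-2)·1496 + (-2)·136 + (-2)·17 = -3298.

-3298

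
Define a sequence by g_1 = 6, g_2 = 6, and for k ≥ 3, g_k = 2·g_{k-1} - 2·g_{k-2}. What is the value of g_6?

Iterate the recurrence:
g_3 = 0, g_4 = -12, g_5 = -24, g_6 = -24.

-24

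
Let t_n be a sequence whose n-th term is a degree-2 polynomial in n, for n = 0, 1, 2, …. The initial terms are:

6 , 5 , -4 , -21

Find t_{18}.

1st diffs: -1, -9, -17.
2nd diffs: -8, -8 (constant).
So t_n = -4n^2 + 3n + 6.
Evaluating at n = 18 gives t_{18} = -1236.

-1236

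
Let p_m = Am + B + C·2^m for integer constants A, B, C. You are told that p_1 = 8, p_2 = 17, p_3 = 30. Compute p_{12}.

8251

Plug in m = 1, 2, 3: A + B + 2C = 8; 2A + B + 4C = 17; 3A + B + 8C = 30.
Subtracting the first from the second: A + 2C = 9.
Subtracting the second from the third: A + 4C = 13.
Solving: C = 2, A = 5, then B = -1.
Therefore p_{12} = 60 + (-1) + 2·4096 = 8251.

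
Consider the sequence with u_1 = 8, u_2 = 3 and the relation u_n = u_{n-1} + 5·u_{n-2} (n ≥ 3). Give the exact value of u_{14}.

2353083

u_3 = 43, u_4 = 58, u_5 = 273, …, u_{11} = 110013, u_{12} = 300503, u_{13} = 850568, u_{14} = 2353083.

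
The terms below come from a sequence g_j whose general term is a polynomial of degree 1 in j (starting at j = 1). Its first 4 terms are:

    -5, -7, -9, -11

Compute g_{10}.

1st diffs: -2, -2, -2 (constant).
So g_j = -2j - 3.
Evaluating at j = 10 gives g_{10} = -23.

-23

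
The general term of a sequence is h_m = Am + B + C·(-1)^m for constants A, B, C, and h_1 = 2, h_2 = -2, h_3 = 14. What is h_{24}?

130

Write the equations: A + B - C = 2; 2A + B + C = -2; 3A + B - C = 14.
Subtracting the first from the second: A + 2C = -4.
Subtracting the second from the third: A - 2C = 16.
Solving: C = -5, A = 6, then B = -9.
So h_m = 6·m + (-9) + (-5)·(-1)^m; at m=24 this is 130.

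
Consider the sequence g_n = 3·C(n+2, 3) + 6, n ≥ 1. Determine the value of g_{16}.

2454

C(18, 3) = 816, so g_{16} = 2454.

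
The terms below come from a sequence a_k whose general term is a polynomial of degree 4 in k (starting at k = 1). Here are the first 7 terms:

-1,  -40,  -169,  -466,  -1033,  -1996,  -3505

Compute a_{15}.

1st diffs: -39, -129, -297, -567, -963, -1509.
2nd diffs: -90, -168, -270, -396, -546.
3rd diffs: -78, -102, -126, -150.
4th diffs: -24, -24, -24 (constant).
Newton forward-difference form: a_k = -1 + (-39)·C(k-1,1) + (-90)·C(k-1,2) + (-78)·C(k-1,3) + (-24)·C(k-1,4).
At k = 15: k-1 = 14, so a_{15} = -1 - 546 - 8190 - 28392 - 24024 = -61153.

-61153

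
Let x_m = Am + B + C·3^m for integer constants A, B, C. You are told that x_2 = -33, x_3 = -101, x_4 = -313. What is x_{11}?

Write the equations: 2A + B + 9C = -33; 3A + B + 27C = -101; 4A + B + 81C = -313.
Subtracting the first from the second: A + 18C = -68.
Subtracting the second from the third: A + 54C = -212.
Solving: C = -4, A = 4, then B = -5.
So x_m = 4·m + (-5) + (-4)·3^m; at m=11 this is -708549.

-708549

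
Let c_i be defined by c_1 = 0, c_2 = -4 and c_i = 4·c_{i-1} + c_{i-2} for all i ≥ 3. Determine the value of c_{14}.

c_3 = -16  c_4 = -68  c_5 = -288  …  c_{11} = -1664080  c_{12} = -7049156  c_{13} = -29860704  c_{14} = -126491972.

-126491972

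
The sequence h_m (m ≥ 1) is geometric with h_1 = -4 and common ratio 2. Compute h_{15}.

h_m = (-4)·2^(m-1).
h_{15} = (-4)·2^14 = -65536.

-65536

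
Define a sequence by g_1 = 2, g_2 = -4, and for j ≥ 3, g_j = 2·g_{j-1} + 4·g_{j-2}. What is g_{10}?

-13312

Applying the relation repeatedly:
g_3 = 0; g_4 = -16; g_5 = -32; g_6 = -128; g_7 = -384; g_8 = -1280; g_9 = -4096; g_{10} = -13312.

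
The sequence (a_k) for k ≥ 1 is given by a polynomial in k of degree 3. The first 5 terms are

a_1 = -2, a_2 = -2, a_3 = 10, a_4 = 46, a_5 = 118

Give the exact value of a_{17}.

8158

1st diffs: 0, 12, 36, 72.
2nd diffs: 12, 24, 36.
3rd diffs: 12, 12 (constant).
So a_k = 2k^3 - 6k^2 + 4k - 2.
Evaluating at k = 17 gives a_{17} = 8158.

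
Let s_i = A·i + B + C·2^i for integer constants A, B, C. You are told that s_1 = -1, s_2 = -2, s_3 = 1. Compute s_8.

Write the equations: A + B + 2C = -1; 2A + B + 4C = -2; 3A + B + 8C = 1.
Subtracting the first from the second: A + 2C = -1.
Subtracting the second from the third: A + 4C = 3.
Solving: C = 2, A = -5, then B = 0.
Hence s_8 = -5·8 + 0 + 2·256 = 472.

472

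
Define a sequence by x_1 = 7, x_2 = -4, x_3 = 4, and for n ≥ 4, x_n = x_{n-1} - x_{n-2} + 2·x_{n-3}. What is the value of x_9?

Step forward from the initial values:
x_4 = 22, x_5 = 10, x_6 = -4, x_7 = 30, x_8 = 54, x_9 = 16.

16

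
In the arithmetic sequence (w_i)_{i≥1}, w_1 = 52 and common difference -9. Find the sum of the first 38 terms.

-4351

w_i = 52 + (i - 1)·(-9).
w_{38} = -281; S = 38·(52 + (-281))/2 = -4351.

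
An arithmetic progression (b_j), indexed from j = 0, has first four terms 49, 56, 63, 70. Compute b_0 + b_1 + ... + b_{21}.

2695

Common difference d = 7.
b_j = 49 + (j - 0)·7.
b_{21} = 196; S = 22·(49 + 196)/2 = 2695.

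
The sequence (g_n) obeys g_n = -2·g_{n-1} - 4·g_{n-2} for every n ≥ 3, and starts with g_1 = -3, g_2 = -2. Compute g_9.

1024

Step forward from the initial values:
g_3 = 16;  g_4 = -24;  g_5 = -16;  g_6 = 128;  g_7 = -192;  g_8 = -128;  g_9 = 1024.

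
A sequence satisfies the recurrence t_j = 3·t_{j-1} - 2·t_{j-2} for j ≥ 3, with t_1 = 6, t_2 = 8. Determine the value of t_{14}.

Applying the relation repeatedly:
t_3 = 12, t_4 = 20, t_5 = 36, …, t_{11} = 2052, t_{12} = 4100, t_{13} = 8196, t_{14} = 16388.
(Characteristic roots are 2 and 1.)

16388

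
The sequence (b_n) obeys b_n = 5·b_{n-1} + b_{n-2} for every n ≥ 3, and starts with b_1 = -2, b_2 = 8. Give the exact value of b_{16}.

Applying the relation repeatedly:
b_3 = 38, b_4 = 198, b_5 = 1028, …, b_{13} = 543328238, b_{14} = 2821276648, b_{15} = 14649711478, b_{16} = 76069834038.

76069834038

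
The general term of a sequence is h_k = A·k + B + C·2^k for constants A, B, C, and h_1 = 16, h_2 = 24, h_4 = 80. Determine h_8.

1272

At k = 1, 2, 4: A + B + 2C = 16; 2A + B + 4C = 24; 4A + B + 16C = 80.
Subtracting the first from the second: A + 2C = 8.
Subtracting the second from the third: 2A + 12C = 56.
Solving: C = 5, A = -2, then B = 8.
Therefore h_8 = -16 + 8 + 5·256 = 1272.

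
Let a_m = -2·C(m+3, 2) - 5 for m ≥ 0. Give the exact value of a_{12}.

C(15, 2) = 105, so a_{12} = -215.

-215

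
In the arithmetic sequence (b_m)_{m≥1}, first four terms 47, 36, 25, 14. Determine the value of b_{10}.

Common difference d = -11.
b_m = 47 + (m - 1)·(-11).
b_{10} = 47 + 9·(-11) = -52.

-52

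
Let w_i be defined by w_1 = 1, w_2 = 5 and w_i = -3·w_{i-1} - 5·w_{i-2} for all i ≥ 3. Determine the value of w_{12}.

Step forward from the initial values:
w_3 = -20  w_4 = 35  w_5 = -5  w_6 = -160  w_7 = 505  w_8 = -715  w_9 = -380  w_{10} = 4715  w_{11} = -12245  w_{12} = 13160.

13160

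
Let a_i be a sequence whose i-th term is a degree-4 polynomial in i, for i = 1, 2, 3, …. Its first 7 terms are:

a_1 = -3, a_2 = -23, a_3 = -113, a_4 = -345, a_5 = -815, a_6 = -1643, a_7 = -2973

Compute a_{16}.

-73173

1st diffs: -20, -90, -232, -470, -828, -1330.
2nd diffs: -70, -142, -238, -358, -502.
3rd diffs: -72, -96, -120, -144.
4th diffs: -24, -24, -24 (constant).
So a_i = -i^4 - 2i^3 + 2i^2 + 3i - 5.
Evaluating at i = 16 gives a_{16} = -73173.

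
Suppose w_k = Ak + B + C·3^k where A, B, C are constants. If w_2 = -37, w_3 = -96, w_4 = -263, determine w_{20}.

-10460353303

At k = 2, 3, 4: 2A + B + 9C = -37; 3A + B + 27C = -96; 4A + B + 81C = -263.
Subtracting the first from the second: A + 18C = -59.
Subtracting the second from the third: A + 54C = -167.
Solving: C = -3, A = -5, then B = 0.
So w_k = -5·k + 0 + (-3)·3^k; at k=20 this is -10460353303.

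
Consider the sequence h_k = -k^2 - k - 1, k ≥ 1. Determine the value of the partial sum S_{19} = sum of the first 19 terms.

-2679

Over k = 1..19: Σk = 190, Σk² = 2470.
Total = (-1)·2470 + (-1)·190 + (-1)·19 = -2679.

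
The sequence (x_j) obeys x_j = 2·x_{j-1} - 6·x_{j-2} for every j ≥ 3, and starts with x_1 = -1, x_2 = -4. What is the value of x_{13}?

Step forward from the initial values:
x_3 = -2  x_4 = 20  x_5 = 52  …  x_{10} = 5312  x_{11} = 5344  x_{12} = -21184  x_{13} = -74432.

-74432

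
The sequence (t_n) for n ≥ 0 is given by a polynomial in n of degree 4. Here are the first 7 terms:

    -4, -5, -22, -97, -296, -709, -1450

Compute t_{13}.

1st diffs: -1, -17, -75, -199, -413, -741.
2nd diffs: -16, -58, -124, -214, -328.
3rd diffs: -42, -66, -90, -114.
4th diffs: -24, -24, -24 (constant).
Newton forward-difference form: t_n = -4 + (-1)·C(n,1) + (-16)·C(n,2) + (-42)·C(n,3) + (-24)·C(n,4).
At n = 13: n = 13, so t_{13} = -4 - 13 - 1248 - 12012 - 17160 = -30437.

-30437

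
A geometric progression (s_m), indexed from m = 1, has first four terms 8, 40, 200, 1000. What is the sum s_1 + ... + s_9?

Common ratio r = 5.
s_m = 8·5^(m-1).
S = 8·(5^9 - 1)/(5 - 1) = 8·(1953125 - 1)/(4) = 3906248.

3906248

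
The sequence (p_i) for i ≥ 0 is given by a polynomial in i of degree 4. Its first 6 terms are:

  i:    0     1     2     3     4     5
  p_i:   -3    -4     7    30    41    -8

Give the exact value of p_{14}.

1st diffs: -1, 11, 23, 11, -49.
2nd diffs: 12, 12, -12, -60.
3rd diffs: 0, -24, -48.
4th diffs: -24, -24 (constant).
Newton forward-difference form: p_i = -3 + (-1)·C(i,1) + 12·C(i,2) + (-24)·C(i,4).
At i = 14: i = 14, so p_{14} = -3 - 14 + 1092 - 24024 = -22949.

-22949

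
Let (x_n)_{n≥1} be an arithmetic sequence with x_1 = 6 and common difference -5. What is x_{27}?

x_n = 6 + (n - 1)·(-5).
x_{27} = 6 + 26·(-5) = -124.

-124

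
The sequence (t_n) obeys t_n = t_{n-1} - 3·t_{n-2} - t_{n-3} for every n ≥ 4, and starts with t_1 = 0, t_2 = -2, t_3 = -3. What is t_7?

Iterate the recurrence:
t_4 = 3  t_5 = 14  t_6 = 8  t_7 = -37.

-37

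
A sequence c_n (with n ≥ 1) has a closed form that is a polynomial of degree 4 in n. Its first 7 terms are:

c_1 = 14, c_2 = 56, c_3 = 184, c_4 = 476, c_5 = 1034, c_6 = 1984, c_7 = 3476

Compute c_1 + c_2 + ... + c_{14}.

1st diffs: 42, 128, 292, 558, 950, 1492.
2nd diffs: 86, 164, 266, 392, 542.
3rd diffs: 78, 102, 126, 150.
4th diffs: 24, 24, 24 (constant).
So c_n = n^4 + 3n^3 + 6n + 4.
Continuing: …, 5684, 8806, 13064, 18704, …, c_{14} = 46736.
Summing n = 1..14 (14 terms) gives 161448.

161448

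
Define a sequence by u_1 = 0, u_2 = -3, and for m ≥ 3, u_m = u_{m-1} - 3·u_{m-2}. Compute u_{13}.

Step forward from the initial values:
u_3 = -3; u_4 = 6; u_5 = 15; …; u_{10} = 222; u_{11} = -93; u_{12} = -759; u_{13} = -480.

-480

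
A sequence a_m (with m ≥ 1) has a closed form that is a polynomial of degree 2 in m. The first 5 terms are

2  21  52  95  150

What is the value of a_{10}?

1st diffs: 19, 31, 43, 55.
2nd diffs: 12, 12, 12 (constant).
Newton forward-difference form: a_m = 2 + 19·C(m-1,1) + 12·C(m-1,2).
At m = 10: m-1 = 9, so a_{10} = 2 + 171 + 432 = 605.

605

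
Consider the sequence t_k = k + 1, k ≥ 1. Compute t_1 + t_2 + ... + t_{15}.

Over k = 1..15: Σk = 120.
Total = (1)·120 + (1)·15 = 135.

135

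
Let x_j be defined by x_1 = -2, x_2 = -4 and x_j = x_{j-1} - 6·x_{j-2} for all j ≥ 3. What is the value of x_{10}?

-5008

Step forward from the initial values:
x_3 = 8  x_4 = 32  x_5 = -16  x_6 = -208  x_7 = -112  x_8 = 1136  x_9 = 1808  x_{10} = -5008.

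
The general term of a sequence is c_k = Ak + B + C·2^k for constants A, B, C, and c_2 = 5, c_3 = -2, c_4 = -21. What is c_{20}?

Plug in k = 2, 3, 4: 2A + B + 4C = 5; 3A + B + 8C = -2; 4A + B + 16C = -21.
Subtracting the first from the second: A + 4C = -7.
Subtracting the second from the third: A + 8C = -19.
Solving: C = -3, A = 5, then B = 7.
Therefore c_{20} = 100 + 7 + (-3)·1048576 = -3145621.

-3145621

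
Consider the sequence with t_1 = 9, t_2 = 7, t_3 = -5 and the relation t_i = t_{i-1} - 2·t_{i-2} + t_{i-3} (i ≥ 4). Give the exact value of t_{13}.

Compute successive terms:
t_4 = -10; t_5 = 7; t_6 = 22; t_7 = -2; t_8 = -39; t_9 = -13; t_{10} = 63; t_{11} = 50; t_{12} = -89; t_{13} = -126.

-126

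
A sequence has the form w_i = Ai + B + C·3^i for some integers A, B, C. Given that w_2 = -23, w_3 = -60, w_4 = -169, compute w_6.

-1467

Plug in i = 2, 3, 4: 2A + B + 9C = -23; 3A + B + 27C = -60; 4A + B + 81C = -169.
Subtracting the first from the second: A + 18C = -37.
Subtracting the second from the third: A + 54C = -109.
Solving: C = -2, A = -1, then B = -3.
Hence w_6 = -1·6 + (-3) + (-2)·729 = -1467.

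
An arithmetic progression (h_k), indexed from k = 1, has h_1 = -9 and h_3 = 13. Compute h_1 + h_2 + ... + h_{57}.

17043

Common difference d = (13 - (-9)) / (3 - 1) = 11.
h_k = -9 + (k - 1)·11.
h_{57} = 607; S = 57·(-9 + 607)/2 = 17043.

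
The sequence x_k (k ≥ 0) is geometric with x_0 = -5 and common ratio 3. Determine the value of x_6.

x_k = (-5)·3^(k-0).
x_6 = (-5)·3^6 = -3645.

-3645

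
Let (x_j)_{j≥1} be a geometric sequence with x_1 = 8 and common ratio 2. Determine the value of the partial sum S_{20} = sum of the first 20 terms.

x_j = 8·2^(j-1).
S = 8·(2^20 - 1)/(2 - 1) = 8·(1048576 - 1)/(1) = 8388600.

8388600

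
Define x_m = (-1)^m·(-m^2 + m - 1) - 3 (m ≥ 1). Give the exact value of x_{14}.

(-1)^14 = 1; -m^2 + m - 1 at m=14 is -183; so x_{14} = -186.

-186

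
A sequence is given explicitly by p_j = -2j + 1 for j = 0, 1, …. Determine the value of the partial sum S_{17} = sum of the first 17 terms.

-255

Over j = 0..16: Σj = 136.
Total = (-2)·136 + (1)·17 = -255.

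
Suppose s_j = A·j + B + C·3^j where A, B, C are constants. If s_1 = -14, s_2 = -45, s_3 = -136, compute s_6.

The three given values yield: A + B + 3C = -14; 2A + B + 9C = -45; 3A + B + 27C = -136.
Subtracting the first from the second: A + 6C = -31.
Subtracting the second from the third: A + 18C = -91.
Solving: C = -5, A = -1, then B = 2.
Therefore s_6 = -6 + 2 + (-5)·729 = -3649.

-3649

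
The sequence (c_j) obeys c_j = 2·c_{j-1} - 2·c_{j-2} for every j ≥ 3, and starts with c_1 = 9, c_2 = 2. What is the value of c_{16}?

Iterate the recurrence:
c_3 = -14; c_4 = -32; c_5 = -36; …; c_{13} = -576; c_{14} = -128; c_{15} = 896; c_{16} = 2048.

2048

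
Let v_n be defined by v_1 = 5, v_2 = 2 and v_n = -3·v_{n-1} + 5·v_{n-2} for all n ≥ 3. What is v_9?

70271

Iterate the recurrence:
v_3 = 19;  v_4 = -47;  v_5 = 236;  v_6 = -943;  v_7 = 4009;  v_8 = -16742;  v_9 = 70271.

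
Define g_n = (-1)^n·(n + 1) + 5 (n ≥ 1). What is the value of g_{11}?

-7

(-1)^11 = -1; n + 1 at n=11 is 12; so g_{11} = -7.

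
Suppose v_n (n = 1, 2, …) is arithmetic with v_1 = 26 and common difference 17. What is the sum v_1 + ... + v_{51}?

v_n = 26 + (n - 1)·17.
v_{51} = 876; S = 51·(26 + 876)/2 = 23001.

23001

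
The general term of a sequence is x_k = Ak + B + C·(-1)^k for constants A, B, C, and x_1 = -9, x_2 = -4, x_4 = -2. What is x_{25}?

15

Plug in k = 1, 2, 4: A + B - C = -9; 2A + B + C = -4; 4A + B + C = -2.
Subtracting the first from the second: A + 2C = 5.
Subtracting the second from the third: 2A = 2.
Solving: C = 2, A = 1, then B = -8.
Hence x_{25} = 1·25 + (-8) + 2·(-1) = 15.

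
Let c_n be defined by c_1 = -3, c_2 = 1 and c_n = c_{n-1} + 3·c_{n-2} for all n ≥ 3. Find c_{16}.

-218885

c_3 = -8, c_4 = -5, c_5 = -29, …, c_{13} = -17987, c_{14} = -41231, c_{15} = -95192, c_{16} = -218885.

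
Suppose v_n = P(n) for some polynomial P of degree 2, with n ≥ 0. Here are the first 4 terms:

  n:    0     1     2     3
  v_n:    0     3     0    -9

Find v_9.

1st diffs: 3, -3, -9.
2nd diffs: -6, -6 (constant).
Newton forward-difference form: v_n = 3·C(n,1) + (-6)·C(n,2).
At n = 9: n = 9, so v_9 = 27 - 216 = -189.

-189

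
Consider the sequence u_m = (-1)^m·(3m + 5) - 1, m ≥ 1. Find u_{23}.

(-1)^23 = -1; 3m + 5 at m=23 is 74; so u_{23} = -75.

-75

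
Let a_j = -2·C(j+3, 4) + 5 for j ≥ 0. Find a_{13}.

C(16, 4) = 1820, so a_{13} = -3635.

-3635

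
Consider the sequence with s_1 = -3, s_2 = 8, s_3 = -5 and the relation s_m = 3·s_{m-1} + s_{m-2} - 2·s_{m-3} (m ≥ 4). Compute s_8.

Applying the relation repeatedly:
s_4 = -1  s_5 = -24  s_6 = -63  s_7 = -211  s_8 = -648.

-648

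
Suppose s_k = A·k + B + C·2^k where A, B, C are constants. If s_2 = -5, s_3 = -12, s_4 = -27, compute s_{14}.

-32753

Write the equations: 2A + B + 4C = -5; 3A + B + 8C = -12; 4A + B + 16C = -27.
Subtracting the first from the second: A + 4C = -7.
Subtracting the second from the third: A + 8C = -15.
Solving: C = -2, A = 1, then B = 1.
So s_k = 1·k + 1 + (-2)·2^k; at k=14 this is -32753.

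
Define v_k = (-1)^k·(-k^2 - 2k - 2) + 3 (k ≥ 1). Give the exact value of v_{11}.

(-1)^11 = -1; -k^2 - 2k - 2 at k=11 is -145; so v_{11} = 148.

148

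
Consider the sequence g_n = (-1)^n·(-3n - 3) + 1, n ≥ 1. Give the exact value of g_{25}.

79

(-1)^25 = -1; -3n - 3 at n=25 is -78; so g_{25} = 79.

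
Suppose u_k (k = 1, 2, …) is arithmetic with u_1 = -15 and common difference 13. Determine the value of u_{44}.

u_k = -15 + (k - 1)·13.
u_{44} = -15 + 43·13 = 544.

544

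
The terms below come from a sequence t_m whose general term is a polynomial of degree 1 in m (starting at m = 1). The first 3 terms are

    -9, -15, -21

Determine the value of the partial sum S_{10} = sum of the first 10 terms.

-360

1st diffs: -6, -6 (constant).
So t_m = -6m - 3.
Continuing: …, -27, -33, -39, -45, …, t_{10} = -63.
Summing m = 1..10 (10 terms) gives -360.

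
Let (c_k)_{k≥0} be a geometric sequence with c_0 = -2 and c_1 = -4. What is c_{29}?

-1073741824

Common ratio r = 2.
c_k = (-2)·2^(k-0).
c_{29} = (-2)·2^29 = -1073741824.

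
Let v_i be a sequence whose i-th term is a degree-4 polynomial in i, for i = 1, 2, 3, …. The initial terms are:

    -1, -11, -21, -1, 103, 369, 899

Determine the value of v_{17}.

1st diffs: -10, -10, 20, 104, 266, 530.
2nd diffs: 0, 30, 84, 162, 264.
3rd diffs: 30, 54, 78, 102.
4th diffs: 24, 24, 24 (constant).
So v_i = i^4 - 5i^3 + 5i^2 - 5i + 3.
Evaluating at i = 17 gives v_{17} = 60319.

60319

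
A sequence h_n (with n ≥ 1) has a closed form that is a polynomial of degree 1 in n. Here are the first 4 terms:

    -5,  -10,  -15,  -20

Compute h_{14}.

1st diffs: -5, -5, -5 (constant).
So h_n = -5n.
Evaluating at n = 14 gives h_{14} = -70.

-70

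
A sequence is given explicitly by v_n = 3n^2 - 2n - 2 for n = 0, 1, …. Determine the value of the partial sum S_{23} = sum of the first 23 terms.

Over n = 0..22: Σn = 253, Σn² = 3795.
Total = (3)·3795 + (-2)·253 + (-2)·23 = 10833.

10833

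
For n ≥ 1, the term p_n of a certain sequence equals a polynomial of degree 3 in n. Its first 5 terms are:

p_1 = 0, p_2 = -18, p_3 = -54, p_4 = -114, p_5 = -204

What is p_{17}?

1st diffs: -18, -36, -60, -90.
2nd diffs: -18, -24, -30.
3rd diffs: -6, -6 (constant).
Newton forward-difference form: p_n = (-18)·C(n-1,1) + (-18)·C(n-1,2) + (-6)·C(n-1,3).
At n = 17: n-1 = 16, so p_{17} = -288 - 2160 - 3360 = -5808.

-5808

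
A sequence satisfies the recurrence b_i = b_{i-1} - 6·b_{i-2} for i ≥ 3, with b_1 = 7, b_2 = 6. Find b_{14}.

255456

Iterate the recurrence:
b_3 = -36  b_4 = -72  b_5 = 144  …  b_{11} = 32544  b_{12} = -90144  b_{13} = -285408  b_{14} = 255456.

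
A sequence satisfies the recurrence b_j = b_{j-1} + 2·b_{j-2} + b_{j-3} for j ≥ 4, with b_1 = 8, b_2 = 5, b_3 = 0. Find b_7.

Iterate the recurrence:
b_4 = 18  b_5 = 23  b_6 = 59  b_7 = 123.

123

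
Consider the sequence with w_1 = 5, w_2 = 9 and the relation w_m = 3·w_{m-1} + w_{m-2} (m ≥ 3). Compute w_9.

41288

Compute successive terms:
w_3 = 32;  w_4 = 105;  w_5 = 347;  w_6 = 1146;  w_7 = 3785;  w_8 = 12501;  w_9 = 41288.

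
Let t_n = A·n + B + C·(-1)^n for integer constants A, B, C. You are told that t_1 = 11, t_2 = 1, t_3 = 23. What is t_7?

47

At n = 1, 2, 3: A + B - C = 11; 2A + B + C = 1; 3A + B - C = 23.
Subtracting the first from the second: A + 2C = -10.
Subtracting the second from the third: A - 2C = 22.
Solving: C = -8, A = 6, then B = -3.
Therefore t_7 = 42 + (-3) + (-8)·(-1) = 47.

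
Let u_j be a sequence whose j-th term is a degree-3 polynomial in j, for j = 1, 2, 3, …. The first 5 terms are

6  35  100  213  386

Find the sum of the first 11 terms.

1st diffs: 29, 65, 113, 173.
2nd diffs: 36, 48, 60.
3rd diffs: 12, 12 (constant).
Newton forward-difference form: u_j = 6 + 29·C(j-1,1) + 36·C(j-1,2) + 12·C(j-1,3).
Continuing: …, 631, 960, 1385, 1918, …, u_{11} = 3356.
Summing j = 1..11 (11 terms) gives 11561.

11561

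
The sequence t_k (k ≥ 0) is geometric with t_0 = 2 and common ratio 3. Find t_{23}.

t_k = 2·3^(k-0).
t_{23} = 2·3^23 = 188286357654.

188286357654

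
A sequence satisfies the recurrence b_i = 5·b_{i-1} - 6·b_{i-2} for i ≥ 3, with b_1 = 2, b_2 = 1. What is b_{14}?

-4742009

Step forward from the initial values:
b_3 = -7, b_4 = -41, b_5 = -163, …, b_{11} = -172027, b_{12} = -521201, b_{13} = -1573843, b_{14} = -4742009.
(Characteristic roots are 3 and 2.)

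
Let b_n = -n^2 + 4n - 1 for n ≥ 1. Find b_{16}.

b_{16} = -1·16^2 + 4·16 - 1 = -193.

-193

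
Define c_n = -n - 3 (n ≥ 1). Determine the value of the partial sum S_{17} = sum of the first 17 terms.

-204

Over n = 1..17: Σn = 153.
Total = (-1)·153 + (-3)·17 = -204.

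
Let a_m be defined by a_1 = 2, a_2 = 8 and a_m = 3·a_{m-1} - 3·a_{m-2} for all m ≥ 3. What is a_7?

-54

Step forward from the initial values:
a_3 = 18; a_4 = 30; a_5 = 36; a_6 = 18; a_7 = -54.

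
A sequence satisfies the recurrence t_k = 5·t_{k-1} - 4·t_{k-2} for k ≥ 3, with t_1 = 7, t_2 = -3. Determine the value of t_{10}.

Step forward from the initial values:
t_3 = -43  t_4 = -203  t_5 = -843  t_6 = -3403  t_7 = -13643  t_8 = -54603  t_9 = -218443  t_{10} = -873803.
(Characteristic roots are 4 and 1.)

-873803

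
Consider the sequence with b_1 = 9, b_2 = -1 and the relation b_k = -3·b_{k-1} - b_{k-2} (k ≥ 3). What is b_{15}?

b_3 = -6; b_4 = 19; b_5 = -51; …; b_{12} = 43174; b_{13} = -113031; b_{14} = 295919; b_{15} = -774726.

-774726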